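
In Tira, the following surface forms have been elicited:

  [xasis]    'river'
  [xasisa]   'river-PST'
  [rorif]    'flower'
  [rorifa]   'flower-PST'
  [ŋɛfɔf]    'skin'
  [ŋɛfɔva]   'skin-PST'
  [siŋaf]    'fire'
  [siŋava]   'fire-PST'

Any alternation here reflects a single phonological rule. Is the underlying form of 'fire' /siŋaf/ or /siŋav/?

/siŋav/

The root 'fire' surfaces as [siŋaf] and [siŋava], with a stem-final [f] ~ [v] alternation.
The stem 'flower' ([rorif], [rorifa]) shows [f] unchanged in both environments, so [f] cannot be basic with [v] derived before the PST suffix.
The alternation reflects word-final obstruent devoicing: voiced obstruents become voiceless word-finally. /v/ is underlying.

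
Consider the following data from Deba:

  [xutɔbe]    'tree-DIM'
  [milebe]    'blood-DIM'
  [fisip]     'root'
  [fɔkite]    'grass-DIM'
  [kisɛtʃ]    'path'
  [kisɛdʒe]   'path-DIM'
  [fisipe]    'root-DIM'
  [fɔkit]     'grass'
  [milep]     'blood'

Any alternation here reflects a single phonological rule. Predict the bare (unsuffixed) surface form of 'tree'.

[xutɔp]

'blood' shows [p] ~ [b] at the end of the stem ([milep] vs [milebe]).
But 'root' keeps [p] in both environments ([fisip], [fisipe]), so there is no rule changing /p/ to [b] before the DIM suffix.
The alternation reflects word-final obstruent devoicing: voiced obstruents become voiceless word-finally. /b/ is underlying.
The one attested form of 'tree', [xutɔbe], shows underlying /xutɔb/. Applying the same rule word-finally gives [xutɔp].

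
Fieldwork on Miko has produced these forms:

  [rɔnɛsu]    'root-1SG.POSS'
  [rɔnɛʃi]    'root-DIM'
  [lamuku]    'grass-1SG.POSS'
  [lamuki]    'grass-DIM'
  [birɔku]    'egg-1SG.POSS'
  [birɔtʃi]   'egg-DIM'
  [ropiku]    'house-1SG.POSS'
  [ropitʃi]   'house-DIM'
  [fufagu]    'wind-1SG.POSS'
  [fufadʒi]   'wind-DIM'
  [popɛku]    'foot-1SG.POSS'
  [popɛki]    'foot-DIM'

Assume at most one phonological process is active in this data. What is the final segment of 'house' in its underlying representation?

In [ropiku] and [ropitʃi] the final segment of 'house' alternates: [k] ~ [tʃ].
But 'grass' keeps [k] in both environments ([lamuku], [lamuki]), so there is no rule changing /k/ to [tʃ] before the DIM suffix.
Therefore /tʃ/ is basic and [k] is derived by depalatalization (palato-alveolar /tʃ/, /dʒ/ and /ʃ/ become [k], [g] and [s] when no front vowel follows).

/tʃ/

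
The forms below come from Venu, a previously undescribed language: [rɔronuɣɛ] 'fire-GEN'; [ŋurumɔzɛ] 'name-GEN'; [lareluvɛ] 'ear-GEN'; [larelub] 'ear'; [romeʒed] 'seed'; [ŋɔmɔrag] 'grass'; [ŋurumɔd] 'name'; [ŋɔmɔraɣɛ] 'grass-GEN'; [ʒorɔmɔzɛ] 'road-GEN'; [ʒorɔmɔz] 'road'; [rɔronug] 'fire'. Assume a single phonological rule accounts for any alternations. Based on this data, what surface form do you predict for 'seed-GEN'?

[romeʒezɛ]

The stem for 'name' ends in [z] in [ŋurumɔzɛ] but [d] in [ŋurumɔd].
But 'road' keeps [z] in both environments ([ʒorɔmɔzɛ], [ʒorɔmɔz]), so there is no rule changing /z/ to [d] in isolation.
The underlying segment must be /d/; voiced stops become fricatives between vowels, yielding [z] there.
From [romeʒed] the stem 'seed' is /romeʒed/; between vowels this yields [romeʒezɛ].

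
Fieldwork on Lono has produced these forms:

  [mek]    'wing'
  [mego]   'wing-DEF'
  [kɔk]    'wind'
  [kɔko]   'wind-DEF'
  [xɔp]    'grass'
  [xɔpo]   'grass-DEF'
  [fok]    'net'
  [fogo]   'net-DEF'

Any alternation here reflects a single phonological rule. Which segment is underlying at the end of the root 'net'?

The root 'net' surfaces as [fok] and [fogo], with a stem-final [k] ~ [g] alternation.
But 'wind' keeps [k] in both environments ([kɔk], [kɔko]), so there is no rule changing /k/ to [g] before the DEF suffix.
Therefore /g/ is basic and [k] is derived by word-final obstruent devoicing (voiced obstruents become voiceless word-finally).

/g/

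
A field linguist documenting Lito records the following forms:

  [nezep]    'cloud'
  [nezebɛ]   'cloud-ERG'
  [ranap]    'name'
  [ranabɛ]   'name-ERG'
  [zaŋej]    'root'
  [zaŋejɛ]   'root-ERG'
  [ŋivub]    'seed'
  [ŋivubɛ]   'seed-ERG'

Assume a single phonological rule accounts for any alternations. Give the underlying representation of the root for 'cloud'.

/nezep/

'cloud' shows [p] ~ [b] at the end of the stem ([nezep] vs [nezebɛ]).
The stem 'seed' ([ŋivub], [ŋivubɛ]) shows [b] unchanged in both environments, so [b] cannot be basic with [p] derived in isolation.
The alternation reflects intervocalic voicing: voiceless stops become voiced between vowels. /p/ is underlying.
Hence 'cloud' is /nezep/ underlyingly.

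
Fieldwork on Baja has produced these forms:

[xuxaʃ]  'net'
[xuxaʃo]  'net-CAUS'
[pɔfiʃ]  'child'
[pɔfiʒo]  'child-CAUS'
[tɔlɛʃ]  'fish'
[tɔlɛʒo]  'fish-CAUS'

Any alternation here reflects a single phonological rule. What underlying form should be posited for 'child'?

/pɔfiʒ/

In [pɔfiʃ] and [pɔfiʒo] the final segment of 'child' alternates: [ʃ] ~ [ʒ].
If /ʃ/ were underlying and a rule turned it into [ʒ] before the CAUS suffix, 'net' would also alternate; but it has [ʃ] in both [xuxaʃ] and [xuxaʃo].
The underlying segment must be /ʒ/; voiced obstruents become voiceless word-finally, yielding [ʃ] there.
Hence 'child' is /pɔfiʒ/ underlyingly.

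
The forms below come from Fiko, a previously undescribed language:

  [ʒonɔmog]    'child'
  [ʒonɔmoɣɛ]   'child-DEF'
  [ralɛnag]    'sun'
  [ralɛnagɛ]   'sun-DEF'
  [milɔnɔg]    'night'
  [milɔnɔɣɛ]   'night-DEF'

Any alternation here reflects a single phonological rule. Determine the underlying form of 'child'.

In [ʒonɔmog] and [ʒonɔmoɣɛ] the final segment of 'child' alternates: [g] ~ [ɣ].
The stem 'sun' ([ralɛnag], [ralɛnagɛ]) shows [g] unchanged in both environments, so [g] cannot be basic with [ɣ] derived before the DEF suffix.
Therefore /ɣ/ is basic and [g] is derived by word-final hardening (voiced fricatives become stops word-finally).

/ʒonɔmoɣ/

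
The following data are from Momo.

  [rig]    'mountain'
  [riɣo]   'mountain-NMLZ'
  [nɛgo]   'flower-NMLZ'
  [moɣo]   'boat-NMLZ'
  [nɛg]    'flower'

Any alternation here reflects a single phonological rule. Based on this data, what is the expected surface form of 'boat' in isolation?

The root 'mountain' surfaces as [rig] and [riɣo], with a stem-final [g] ~ [ɣ] alternation.
Compare 'flower', with invariant [g] in [nɛg] and [nɛgo]: an analysis with underlying /g/ and a rule producing [ɣ] before the NMLZ suffix would wrongly predict alternation here too.
So /ɣ/ is underlying, and a rule of word-final hardening — voiced fricatives become stops word-finally — gives [g].
The one attested form of 'boat', [moɣo], shows underlying /moɣ/. Applying the same rule word-finally gives [mog].

[mog]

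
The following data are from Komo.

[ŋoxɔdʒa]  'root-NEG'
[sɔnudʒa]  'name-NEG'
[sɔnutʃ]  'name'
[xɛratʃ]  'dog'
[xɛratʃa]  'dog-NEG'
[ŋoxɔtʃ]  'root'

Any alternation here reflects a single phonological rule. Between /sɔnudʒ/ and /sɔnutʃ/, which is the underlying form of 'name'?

/sɔnudʒ/

The stem for 'name' ends in [tʃ] in [sɔnutʃ] but [dʒ] in [sɔnudʒa].
But 'dog' keeps [tʃ] in both environments ([xɛratʃ], [xɛratʃa]), so there is no rule changing /tʃ/ to [dʒ] before the NEG suffix.
The underlying segment must be /dʒ/; voiced obstruents become voiceless word-finally, yielding [tʃ] there.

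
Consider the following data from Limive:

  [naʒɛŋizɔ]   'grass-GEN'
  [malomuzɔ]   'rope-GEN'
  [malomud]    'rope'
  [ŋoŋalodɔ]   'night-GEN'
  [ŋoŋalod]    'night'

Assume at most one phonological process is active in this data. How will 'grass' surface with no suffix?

The stem for 'rope' ends in [z] in [malomuzɔ] but [d] in [malomud].
But 'night' keeps [d] in both environments ([ŋoŋalodɔ], [ŋoŋalod]), so there is no rule changing /d/ to [z] before the GEN suffix.
Therefore /z/ is basic and [d] is derived by word-final hardening (voiced fricatives become stops word-finally).
The one attested form of 'grass', [naʒɛŋizɔ], shows underlying /naʒɛŋiz/. Applying the same rule word-finally gives [naʒɛŋid].

[naʒɛŋid]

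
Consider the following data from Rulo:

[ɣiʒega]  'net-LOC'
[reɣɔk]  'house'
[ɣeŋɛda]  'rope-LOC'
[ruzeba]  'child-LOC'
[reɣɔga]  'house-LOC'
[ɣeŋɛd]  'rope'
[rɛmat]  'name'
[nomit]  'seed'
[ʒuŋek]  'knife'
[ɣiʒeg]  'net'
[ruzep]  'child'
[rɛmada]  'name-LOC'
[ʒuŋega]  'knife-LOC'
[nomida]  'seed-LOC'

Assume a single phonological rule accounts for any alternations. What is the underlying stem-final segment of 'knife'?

/k/

The root 'knife' surfaces as [ʒuŋek] and [ʒuŋega], with a stem-final [k] ~ [g] alternation.
But 'net' keeps [g] in both environments ([ɣiʒeg], [ɣiʒega]), so there is no rule changing /g/ to [k] in isolation.
Therefore /k/ is basic and [g] is derived by intervocalic voicing (voiceless stops become voiced between vowels).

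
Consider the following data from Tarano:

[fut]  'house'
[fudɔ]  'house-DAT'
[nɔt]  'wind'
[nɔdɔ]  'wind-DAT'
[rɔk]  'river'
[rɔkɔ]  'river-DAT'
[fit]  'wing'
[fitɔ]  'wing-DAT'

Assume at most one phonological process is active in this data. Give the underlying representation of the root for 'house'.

/fud/

In [fut] and [fudɔ] the final segment of 'house' alternates: [t] ~ [d].
If /t/ were underlying and a rule turned it into [d] before the DAT suffix, 'wing' would also alternate; but it has [t] in both [fit] and [fitɔ].
Therefore /d/ is basic and [t] is derived by word-final obstruent devoicing (voiced obstruents become voiceless word-finally).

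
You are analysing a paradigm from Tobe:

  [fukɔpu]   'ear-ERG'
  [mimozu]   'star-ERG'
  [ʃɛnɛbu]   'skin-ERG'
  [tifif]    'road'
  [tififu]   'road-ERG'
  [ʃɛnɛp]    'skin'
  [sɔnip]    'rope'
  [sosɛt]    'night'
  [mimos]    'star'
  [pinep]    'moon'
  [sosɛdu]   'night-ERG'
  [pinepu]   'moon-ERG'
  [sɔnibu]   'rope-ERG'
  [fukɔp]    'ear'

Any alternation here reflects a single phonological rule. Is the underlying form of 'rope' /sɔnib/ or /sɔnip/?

/sɔnib/

'rope' shows [p] ~ [b] at the end of the stem ([sɔnip] vs [sɔnibu]).
But 'moon' keeps [p] in both environments ([pinep], [pinepu]), so there is no rule changing /p/ to [b] before the ERG suffix.
The underlying segment must be /b/; voiced obstruents become voiceless word-finally, yielding [p] there.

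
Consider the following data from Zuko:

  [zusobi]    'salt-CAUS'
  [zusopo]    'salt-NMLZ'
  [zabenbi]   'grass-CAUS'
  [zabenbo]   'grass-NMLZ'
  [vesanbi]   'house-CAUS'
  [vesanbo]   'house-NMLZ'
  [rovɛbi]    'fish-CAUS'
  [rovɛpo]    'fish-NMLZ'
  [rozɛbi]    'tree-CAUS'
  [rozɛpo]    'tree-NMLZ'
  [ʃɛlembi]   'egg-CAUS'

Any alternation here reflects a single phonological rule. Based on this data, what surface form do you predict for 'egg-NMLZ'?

The NMLZ suffix surfaces as [-bo] and [-po], depending on the final segment of the stem.
The CAUS suffix, which begins with [b], is invariant after every stem; so [b] is not altered by any rule here.
So the underlying form is /-po/, and voiceless stops become voiced after a nasal.
After 'egg', which ends in a nasal, the suffix surfaces as [-bo], giving [ʃɛlembo].

[ʃɛlembo]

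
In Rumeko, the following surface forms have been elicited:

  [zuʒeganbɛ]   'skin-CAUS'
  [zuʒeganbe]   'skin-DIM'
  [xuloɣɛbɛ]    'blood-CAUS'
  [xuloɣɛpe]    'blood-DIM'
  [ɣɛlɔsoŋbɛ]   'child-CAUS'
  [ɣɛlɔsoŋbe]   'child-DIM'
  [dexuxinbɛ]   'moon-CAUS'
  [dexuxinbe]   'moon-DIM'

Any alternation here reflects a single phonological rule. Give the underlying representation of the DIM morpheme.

/-pe/

The DIM morpheme has two allomorphs, [-be] and [-pe].
By contrast the CAUS suffix keeps its initial [b] throughout — that segment must be underlying.
The DIM suffix is therefore /-pe/ underlyingly, with post-nasal voicing: voiceless stops become voiced after a nasal.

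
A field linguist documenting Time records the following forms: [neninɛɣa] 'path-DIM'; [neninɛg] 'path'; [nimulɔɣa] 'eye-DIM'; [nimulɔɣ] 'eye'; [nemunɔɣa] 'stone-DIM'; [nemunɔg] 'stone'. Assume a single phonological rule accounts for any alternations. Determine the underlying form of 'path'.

/neninɛg/

In [neninɛɣa] and [neninɛg] the final segment of 'path' alternates: [ɣ] ~ [g].
But 'eye' keeps [ɣ] in both environments ([nimulɔɣa], [nimulɔɣ]), so there is no rule changing /ɣ/ to [g] in isolation.
The underlying segment must be /g/; voiced stops become fricatives between vowels, yielding [ɣ] there.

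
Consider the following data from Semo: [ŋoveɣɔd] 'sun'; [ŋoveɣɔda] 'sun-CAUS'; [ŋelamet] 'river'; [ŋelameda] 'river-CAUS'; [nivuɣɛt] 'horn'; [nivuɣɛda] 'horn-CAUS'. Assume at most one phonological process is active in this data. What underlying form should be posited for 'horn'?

/nivuɣɛt/

'horn' shows [t] ~ [d] at the end of the stem ([nivuɣɛt] vs [nivuɣɛda]).
If /d/ were underlying and a rule turned it into [t] in isolation, 'sun' would also alternate; but it has [d] in both [ŋoveɣɔd] and [ŋoveɣɔda].
The underlying segment must be /t/; voiceless stops become voiced between vowels, yielding [d] there.
Hence 'horn' is /nivuɣɛt/ underlyingly.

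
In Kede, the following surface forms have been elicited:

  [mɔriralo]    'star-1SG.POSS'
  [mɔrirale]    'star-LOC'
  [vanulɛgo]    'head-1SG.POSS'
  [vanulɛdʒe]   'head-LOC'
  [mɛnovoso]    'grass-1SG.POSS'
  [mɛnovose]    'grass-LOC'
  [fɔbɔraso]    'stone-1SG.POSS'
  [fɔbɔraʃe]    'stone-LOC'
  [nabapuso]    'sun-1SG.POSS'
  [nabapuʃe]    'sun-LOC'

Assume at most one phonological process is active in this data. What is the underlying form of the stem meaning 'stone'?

/fɔbɔraʃ/

'stone' shows [s] ~ [ʃ] at the end of the stem ([fɔbɔraso] vs [fɔbɔraʃe]).
The stem 'grass' ([mɛnovoso], [mɛnovose]) shows [s] unchanged in both environments, so [s] cannot be basic with [ʃ] derived before the LOC suffix.
The alternation reflects depalatalization: palato-alveolar /dʒ/ and /ʃ/ become [g] and [s] when no front vowel follows. /ʃ/ is underlying.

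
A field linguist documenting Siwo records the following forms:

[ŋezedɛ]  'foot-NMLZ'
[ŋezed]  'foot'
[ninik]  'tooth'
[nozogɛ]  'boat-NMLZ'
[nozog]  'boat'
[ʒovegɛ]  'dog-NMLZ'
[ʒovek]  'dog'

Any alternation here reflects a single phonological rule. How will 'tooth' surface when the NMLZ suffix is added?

[ninigɛ]

The stem for 'dog' ends in [g] in [ʒovegɛ] but [k] in [ʒovek].
Compare 'boat', with invariant [g] in [nozogɛ] and [nozog]: an analysis with underlying /g/ and a rule producing [k] in isolation would wrongly predict alternation here too.
The alternation reflects intervocalic voicing: voiceless stops become voiced between vowels. /k/ is underlying.
From [ninik] the stem 'tooth' is /ninik/; between vowels this yields [ninigɛ].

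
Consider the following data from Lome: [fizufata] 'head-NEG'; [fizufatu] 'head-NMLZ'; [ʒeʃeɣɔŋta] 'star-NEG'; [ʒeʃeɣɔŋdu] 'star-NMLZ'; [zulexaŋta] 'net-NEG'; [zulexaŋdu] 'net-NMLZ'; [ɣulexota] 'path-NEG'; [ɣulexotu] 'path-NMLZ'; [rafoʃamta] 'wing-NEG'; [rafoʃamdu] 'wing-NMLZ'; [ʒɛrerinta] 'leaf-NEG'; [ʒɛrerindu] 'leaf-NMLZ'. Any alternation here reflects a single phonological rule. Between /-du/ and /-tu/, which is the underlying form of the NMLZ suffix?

The NMLZ suffix surfaces as [-du] and [-tu], depending on the final segment of the stem.
The NEG suffix, which begins with [t], is invariant after every stem; so [t] is not altered by any rule here.
So the underlying form is /-du/, and voiced stops become voiceless after a vowel.

/-du/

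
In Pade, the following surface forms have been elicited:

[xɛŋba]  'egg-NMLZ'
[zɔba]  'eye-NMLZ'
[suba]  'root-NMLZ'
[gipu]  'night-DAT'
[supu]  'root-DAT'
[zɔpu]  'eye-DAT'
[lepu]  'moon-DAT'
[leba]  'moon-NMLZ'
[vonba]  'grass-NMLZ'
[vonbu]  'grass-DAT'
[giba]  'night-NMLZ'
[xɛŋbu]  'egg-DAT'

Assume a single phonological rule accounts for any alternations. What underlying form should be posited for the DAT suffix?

The DAT suffix surfaces as [-bu] and [-pu], depending on the final segment of the stem.
The NMLZ suffix, which begins with [b], is invariant after every stem; so [b] is not altered by any rule here.
The DAT suffix is therefore /-pu/ underlyingly, with post-nasal voicing: voiceless stops become voiced after a nasal.

/-pu/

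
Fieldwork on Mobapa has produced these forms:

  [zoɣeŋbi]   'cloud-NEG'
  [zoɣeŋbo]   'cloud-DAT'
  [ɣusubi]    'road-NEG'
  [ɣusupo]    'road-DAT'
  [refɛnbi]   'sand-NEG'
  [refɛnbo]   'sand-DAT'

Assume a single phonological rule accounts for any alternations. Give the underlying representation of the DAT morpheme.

/-po/

The DAT suffix surfaces as [-bo] and [-po], depending on the final segment of the stem.
By contrast the NEG suffix keeps its initial [b] throughout — that segment must be underlying.
So the underlying form is /-po/, and voiceless stops become voiced after a nasal.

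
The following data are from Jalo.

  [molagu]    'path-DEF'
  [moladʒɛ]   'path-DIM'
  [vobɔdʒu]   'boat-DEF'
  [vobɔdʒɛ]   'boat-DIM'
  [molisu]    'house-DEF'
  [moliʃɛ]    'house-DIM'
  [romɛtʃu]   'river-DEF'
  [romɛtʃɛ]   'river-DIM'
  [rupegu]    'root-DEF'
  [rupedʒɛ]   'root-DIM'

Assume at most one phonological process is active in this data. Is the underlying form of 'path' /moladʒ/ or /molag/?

'path' shows [g] ~ [dʒ] at the end of the stem ([molagu] vs [moladʒɛ]).
If /dʒ/ were underlying and a rule turned it into [g] before the DEF suffix, 'boat' would also alternate; but it has [dʒ] in both [vobɔdʒu] and [vobɔdʒɛ].
The alternation reflects palatalization before a front vowel: /g/ and /s/ become palato-alveolar [dʒ] and [ʃ] before a front vowel. /g/ is underlying.

/molag/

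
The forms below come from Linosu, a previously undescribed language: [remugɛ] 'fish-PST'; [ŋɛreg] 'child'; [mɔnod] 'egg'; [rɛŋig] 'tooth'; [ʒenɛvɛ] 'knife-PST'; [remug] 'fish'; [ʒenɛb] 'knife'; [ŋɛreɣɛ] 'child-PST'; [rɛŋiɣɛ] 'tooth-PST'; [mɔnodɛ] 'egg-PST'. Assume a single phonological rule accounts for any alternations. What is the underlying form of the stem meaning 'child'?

/ŋɛreɣ/

'child' shows [g] ~ [ɣ] at the end of the stem ([ŋɛreg] vs [ŋɛreɣɛ]).
But 'fish' keeps [g] in both environments ([remug], [remugɛ]), so there is no rule changing /g/ to [ɣ] before the PST suffix.
Therefore /ɣ/ is basic and [g] is derived by word-final hardening (voiced fricatives become stops word-finally).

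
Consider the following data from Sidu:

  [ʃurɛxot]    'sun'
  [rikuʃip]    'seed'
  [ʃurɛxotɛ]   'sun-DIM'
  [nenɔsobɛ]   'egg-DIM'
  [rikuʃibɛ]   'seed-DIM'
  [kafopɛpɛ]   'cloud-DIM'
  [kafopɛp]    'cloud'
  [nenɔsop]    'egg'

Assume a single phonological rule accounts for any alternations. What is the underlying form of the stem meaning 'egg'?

/nenɔsob/

In [nenɔsop] and [nenɔsobɛ] the final segment of 'egg' alternates: [p] ~ [b].
Compare 'cloud', with invariant [p] in [kafopɛp] and [kafopɛpɛ]: an analysis with underlying /p/ and a rule producing [b] before the DIM suffix would wrongly predict alternation here too.
The alternation reflects word-final obstruent devoicing: voiced obstruents become voiceless word-finally. /b/ is underlying.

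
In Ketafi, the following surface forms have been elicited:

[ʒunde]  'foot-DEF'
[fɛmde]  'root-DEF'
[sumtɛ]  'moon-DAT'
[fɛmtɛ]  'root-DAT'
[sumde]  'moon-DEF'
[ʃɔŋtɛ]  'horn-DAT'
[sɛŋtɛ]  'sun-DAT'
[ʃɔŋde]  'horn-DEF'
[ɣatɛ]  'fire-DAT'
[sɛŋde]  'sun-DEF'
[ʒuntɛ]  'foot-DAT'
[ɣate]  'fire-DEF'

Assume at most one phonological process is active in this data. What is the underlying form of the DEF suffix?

/-de/

The DEF morpheme has two allomorphs, [-de] and [-te].
The DAT suffix, which begins with [t], is invariant after every stem; so [t] is not altered by any rule here.
So the underlying form is /-de/, and voiced stops become voiceless after a vowel.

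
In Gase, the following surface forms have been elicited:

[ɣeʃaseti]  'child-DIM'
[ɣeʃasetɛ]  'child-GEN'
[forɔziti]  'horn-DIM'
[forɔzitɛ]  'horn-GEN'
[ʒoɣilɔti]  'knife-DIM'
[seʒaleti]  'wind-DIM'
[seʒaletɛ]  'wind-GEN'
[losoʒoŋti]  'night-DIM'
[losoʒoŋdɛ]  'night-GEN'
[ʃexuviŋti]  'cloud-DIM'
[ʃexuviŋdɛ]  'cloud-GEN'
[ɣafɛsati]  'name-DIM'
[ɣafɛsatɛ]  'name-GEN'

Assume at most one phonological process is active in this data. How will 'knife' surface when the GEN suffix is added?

[ʒoɣilɔtɛ]

The GEN morpheme has two allomorphs, [-dɛ] and [-tɛ].
By contrast the DIM suffix keeps its initial [t] throughout — that segment must be underlying.
So the underlying form is /-dɛ/, and voiced stops become voiceless after a vowel.
After 'knife', which ends in a vowel, the suffix surfaces as [-tɛ], giving [ʒoɣilɔtɛ].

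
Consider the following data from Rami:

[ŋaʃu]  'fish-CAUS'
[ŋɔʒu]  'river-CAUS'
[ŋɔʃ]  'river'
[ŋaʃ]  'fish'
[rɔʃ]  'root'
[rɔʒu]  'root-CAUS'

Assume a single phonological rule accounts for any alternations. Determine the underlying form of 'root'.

/rɔʒ/

The root 'root' surfaces as [rɔʒu] and [rɔʃ], with a stem-final [ʒ] ~ [ʃ] alternation.
Compare 'fish', with invariant [ʃ] in [ŋaʃu] and [ŋaʃ]: an analysis with underlying /ʃ/ and a rule producing [ʒ] before the CAUS suffix would wrongly predict alternation here too.
Therefore /ʒ/ is basic and [ʃ] is derived by word-final obstruent devoicing (voiced obstruents become voiceless word-finally).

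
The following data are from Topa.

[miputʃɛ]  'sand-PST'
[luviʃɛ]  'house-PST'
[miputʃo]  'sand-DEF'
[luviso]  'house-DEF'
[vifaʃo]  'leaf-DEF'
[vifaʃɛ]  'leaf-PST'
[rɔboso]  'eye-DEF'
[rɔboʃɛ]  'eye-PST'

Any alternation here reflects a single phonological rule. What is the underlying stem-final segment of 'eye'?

'eye' shows [s] ~ [ʃ] at the end of the stem ([rɔboso] vs [rɔboʃɛ]).
But 'leaf' keeps [ʃ] in both environments ([vifaʃo], [vifaʃɛ]), so there is no rule changing /ʃ/ to [s] before the DEF suffix.
So /s/ is underlying, and a rule of palatalization before a front vowel — /s/ becomes palato-alveolar [ʃ] before a front vowel — gives [ʃ].

/s/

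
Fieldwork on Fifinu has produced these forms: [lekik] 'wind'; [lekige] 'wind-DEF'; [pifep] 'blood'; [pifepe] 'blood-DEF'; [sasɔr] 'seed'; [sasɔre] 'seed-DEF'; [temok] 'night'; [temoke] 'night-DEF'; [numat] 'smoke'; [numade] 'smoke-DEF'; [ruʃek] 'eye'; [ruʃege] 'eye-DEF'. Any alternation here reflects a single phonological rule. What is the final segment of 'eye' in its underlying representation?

'eye' shows [k] ~ [g] at the end of the stem ([ruʃek] vs [ruʃege]).
Compare 'night', with invariant [k] in [temok] and [temoke]: an analysis with underlying /k/ and a rule producing [g] before the DEF suffix would wrongly predict alternation here too.
Therefore /g/ is basic and [k] is derived by word-final obstruent devoicing (voiced obstruents become voiceless word-finally).

/g/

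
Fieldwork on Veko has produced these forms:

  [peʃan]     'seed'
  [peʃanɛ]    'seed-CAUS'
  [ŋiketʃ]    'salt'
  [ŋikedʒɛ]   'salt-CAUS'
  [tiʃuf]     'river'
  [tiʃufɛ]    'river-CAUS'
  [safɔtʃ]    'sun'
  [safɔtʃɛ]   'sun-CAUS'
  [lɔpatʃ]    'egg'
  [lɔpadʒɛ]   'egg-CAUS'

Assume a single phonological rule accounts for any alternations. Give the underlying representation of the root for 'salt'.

In [ŋiketʃ] and [ŋikedʒɛ] the final segment of 'salt' alternates: [tʃ] ~ [dʒ].
If /tʃ/ were underlying and a rule turned it into [dʒ] before the CAUS suffix, 'sun' would also alternate; but it has [tʃ] in both [safɔtʃ] and [safɔtʃɛ].
So /dʒ/ is underlying, and a rule of word-final obstruent devoicing — voiced obstruents become voiceless word-finally — gives [tʃ].
The underlying form of 'salt' is therefore /ŋikedʒ/.

/ŋikedʒ/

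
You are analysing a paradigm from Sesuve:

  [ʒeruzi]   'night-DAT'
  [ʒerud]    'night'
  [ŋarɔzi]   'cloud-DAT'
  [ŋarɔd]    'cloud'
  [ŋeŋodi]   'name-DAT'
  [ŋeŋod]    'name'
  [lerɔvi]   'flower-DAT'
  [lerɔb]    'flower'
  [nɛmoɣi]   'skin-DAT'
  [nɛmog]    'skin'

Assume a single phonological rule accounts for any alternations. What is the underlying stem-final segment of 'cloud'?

/z/

'cloud' shows [z] ~ [d] at the end of the stem ([ŋarɔzi] vs [ŋarɔd]).
Compare 'name', with invariant [d] in [ŋeŋodi] and [ŋeŋod]: an analysis with underlying /d/ and a rule producing [z] before the DAT suffix would wrongly predict alternation here too.
So /z/ is underlying, and a rule of word-final hardening — voiced fricatives become stops word-finally — gives [d].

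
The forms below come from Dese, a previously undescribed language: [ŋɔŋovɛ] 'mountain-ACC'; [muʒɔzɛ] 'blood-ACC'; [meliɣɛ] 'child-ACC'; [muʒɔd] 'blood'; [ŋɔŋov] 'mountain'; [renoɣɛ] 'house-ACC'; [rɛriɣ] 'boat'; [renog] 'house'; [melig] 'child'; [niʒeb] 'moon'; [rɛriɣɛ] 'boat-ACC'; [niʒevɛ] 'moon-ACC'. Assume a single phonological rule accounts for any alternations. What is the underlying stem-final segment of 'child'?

/g/

The root 'child' surfaces as [melig] and [meliɣɛ], with a stem-final [g] ~ [ɣ] alternation.
The stem 'boat' ([rɛriɣ], [rɛriɣɛ]) shows [ɣ] unchanged in both environments, so [ɣ] cannot be basic with [g] derived in isolation.
Therefore /g/ is basic and [ɣ] is derived by intervocalic spirantization (voiced stops become fricatives between vowels).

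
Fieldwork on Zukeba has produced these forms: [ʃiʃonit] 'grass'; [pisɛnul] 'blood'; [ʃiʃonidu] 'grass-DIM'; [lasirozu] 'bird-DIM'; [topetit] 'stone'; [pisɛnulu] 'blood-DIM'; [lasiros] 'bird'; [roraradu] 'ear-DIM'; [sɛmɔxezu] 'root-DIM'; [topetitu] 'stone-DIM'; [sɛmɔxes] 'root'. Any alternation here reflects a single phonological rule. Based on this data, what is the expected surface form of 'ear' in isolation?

[rorarat]

The stem for 'grass' ends in [t] in [ʃiʃonit] but [d] in [ʃiʃonidu].
The stem 'stone' ([topetit], [topetitu]) shows [t] unchanged in both environments, so [t] cannot be basic with [d] derived before the DIM suffix.
Therefore /d/ is basic and [t] is derived by word-final obstruent devoicing (voiced obstruents become voiceless word-finally).
The one attested form of 'ear', [roraradu], shows underlying /rorarad/. Applying the same rule word-finally gives [rorarat].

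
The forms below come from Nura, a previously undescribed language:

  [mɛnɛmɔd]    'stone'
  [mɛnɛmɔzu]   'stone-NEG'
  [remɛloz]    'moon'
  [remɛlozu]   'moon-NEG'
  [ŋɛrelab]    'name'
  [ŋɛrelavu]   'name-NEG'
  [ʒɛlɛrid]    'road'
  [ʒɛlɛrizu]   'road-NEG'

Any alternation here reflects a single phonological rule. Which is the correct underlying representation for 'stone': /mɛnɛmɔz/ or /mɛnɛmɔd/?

The stem for 'stone' ends in [d] in [mɛnɛmɔd] but [z] in [mɛnɛmɔzu].
Compare 'moon', with invariant [z] in [remɛloz] and [remɛlozu]: an analysis with underlying /z/ and a rule producing [d] in isolation would wrongly predict alternation here too.
The alternation reflects intervocalic spirantization: voiced stops become fricatives between vowels. /d/ is underlying.

/mɛnɛmɔd/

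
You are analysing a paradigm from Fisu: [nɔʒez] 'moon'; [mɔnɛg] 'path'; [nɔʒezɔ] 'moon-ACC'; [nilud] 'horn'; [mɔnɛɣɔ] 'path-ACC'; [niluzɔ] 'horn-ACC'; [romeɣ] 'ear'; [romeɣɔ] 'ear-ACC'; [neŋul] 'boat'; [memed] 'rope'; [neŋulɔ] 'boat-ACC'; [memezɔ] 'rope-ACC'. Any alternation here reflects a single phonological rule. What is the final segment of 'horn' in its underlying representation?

'horn' shows [d] ~ [z] at the end of the stem ([nilud] vs [niluzɔ]).
The stem 'moon' ([nɔʒez], [nɔʒezɔ]) shows [z] unchanged in both environments, so [z] cannot be basic with [d] derived in isolation.
The alternation reflects intervocalic spirantization: voiced stops become fricatives between vowels. /d/ is underlying.

/d/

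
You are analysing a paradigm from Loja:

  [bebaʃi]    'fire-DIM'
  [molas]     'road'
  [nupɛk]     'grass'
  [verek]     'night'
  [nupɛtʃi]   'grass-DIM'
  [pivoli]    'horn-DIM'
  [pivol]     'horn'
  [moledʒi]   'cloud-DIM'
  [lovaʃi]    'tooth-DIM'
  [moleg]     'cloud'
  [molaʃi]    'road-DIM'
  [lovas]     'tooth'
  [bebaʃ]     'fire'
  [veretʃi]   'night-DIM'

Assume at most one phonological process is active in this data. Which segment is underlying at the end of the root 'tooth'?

The root 'tooth' surfaces as [lovas] and [lovaʃi], with a stem-final [s] ~ [ʃ] alternation.
But 'fire' keeps [ʃ] in both environments ([bebaʃ], [bebaʃi]), so there is no rule changing /ʃ/ to [s] in isolation.
So /s/ is underlying, and a rule of palatalization before a front vowel — /k/, /g/ and /s/ become palato-alveolar [tʃ], [dʒ] and [ʃ] before a front vowel — gives [ʃ].

/s/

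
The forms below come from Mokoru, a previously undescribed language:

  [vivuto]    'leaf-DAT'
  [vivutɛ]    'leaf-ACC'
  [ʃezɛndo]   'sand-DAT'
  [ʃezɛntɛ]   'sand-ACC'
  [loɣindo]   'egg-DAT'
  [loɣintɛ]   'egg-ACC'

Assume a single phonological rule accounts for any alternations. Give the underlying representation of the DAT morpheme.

The DAT morpheme has two allomorphs, [-do] and [-to].
The ACC suffix, which begins with [t], is invariant after every stem; so [t] is not altered by any rule here.
The DAT suffix is therefore /-do/ underlyingly, with post-vocalic devoicing: voiced stops become voiceless after a vowel.

/-do/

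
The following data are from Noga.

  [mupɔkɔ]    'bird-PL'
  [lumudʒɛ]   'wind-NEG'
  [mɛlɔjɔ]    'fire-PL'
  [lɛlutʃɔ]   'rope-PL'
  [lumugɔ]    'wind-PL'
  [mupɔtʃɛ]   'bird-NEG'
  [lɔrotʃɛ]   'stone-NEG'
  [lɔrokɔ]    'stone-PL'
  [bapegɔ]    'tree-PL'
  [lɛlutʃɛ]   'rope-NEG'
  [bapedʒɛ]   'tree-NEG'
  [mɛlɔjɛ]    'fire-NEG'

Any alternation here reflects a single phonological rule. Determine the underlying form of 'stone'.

The root 'stone' surfaces as [lɔrokɔ] and [lɔrotʃɛ], with a stem-final [k] ~ [tʃ] alternation.
But 'rope' keeps [tʃ] in both environments ([lɛlutʃɔ], [lɛlutʃɛ]), so there is no rule changing /tʃ/ to [k] before the PL suffix.
So /k/ is underlying, and a rule of palatalization before a front vowel — /k/ and /g/ become palato-alveolar [tʃ] and [dʒ] before a front vowel — gives [tʃ].

/lɔrok/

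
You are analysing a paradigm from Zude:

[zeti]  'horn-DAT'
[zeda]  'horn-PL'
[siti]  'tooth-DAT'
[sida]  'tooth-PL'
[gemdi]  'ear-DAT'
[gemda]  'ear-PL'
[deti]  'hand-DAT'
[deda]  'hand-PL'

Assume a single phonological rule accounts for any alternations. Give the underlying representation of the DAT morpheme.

The DAT suffix surfaces as [-di] and [-ti], depending on the final segment of the stem.
The PL suffix, which begins with [d], is invariant after every stem; so [d] is not altered by any rule here.
The DAT suffix is therefore /-ti/ underlyingly, with post-nasal voicing: voiceless stops become voiced after a nasal.

/-ti/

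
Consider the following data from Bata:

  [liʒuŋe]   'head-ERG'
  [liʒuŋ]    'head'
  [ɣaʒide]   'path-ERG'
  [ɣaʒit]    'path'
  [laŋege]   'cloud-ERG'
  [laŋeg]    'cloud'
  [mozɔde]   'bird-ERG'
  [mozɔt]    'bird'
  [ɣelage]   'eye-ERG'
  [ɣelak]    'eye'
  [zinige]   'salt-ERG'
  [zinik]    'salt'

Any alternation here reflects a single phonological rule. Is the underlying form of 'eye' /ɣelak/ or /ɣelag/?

/ɣelak/

The stem for 'eye' ends in [g] in [ɣelage] but [k] in [ɣelak].
The stem 'cloud' ([laŋege], [laŋeg]) shows [g] unchanged in both environments, so [g] cannot be basic with [k] derived in isolation.
The alternation reflects intervocalic voicing: voiceless stops become voiced between vowels. /k/ is underlying.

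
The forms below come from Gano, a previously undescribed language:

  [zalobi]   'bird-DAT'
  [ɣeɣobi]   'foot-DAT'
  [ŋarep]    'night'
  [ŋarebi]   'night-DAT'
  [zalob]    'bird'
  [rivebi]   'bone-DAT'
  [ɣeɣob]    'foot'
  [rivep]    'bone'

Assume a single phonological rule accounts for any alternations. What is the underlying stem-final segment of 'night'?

The root 'night' surfaces as [ŋarebi] and [ŋarep], with a stem-final [b] ~ [p] alternation.
Compare 'bird', with invariant [b] in [zalobi] and [zalob]: an analysis with underlying /b/ and a rule producing [p] in isolation would wrongly predict alternation here too.
Therefore /p/ is basic and [b] is derived by intervocalic voicing (voiceless stops become voiced between vowels).

/p/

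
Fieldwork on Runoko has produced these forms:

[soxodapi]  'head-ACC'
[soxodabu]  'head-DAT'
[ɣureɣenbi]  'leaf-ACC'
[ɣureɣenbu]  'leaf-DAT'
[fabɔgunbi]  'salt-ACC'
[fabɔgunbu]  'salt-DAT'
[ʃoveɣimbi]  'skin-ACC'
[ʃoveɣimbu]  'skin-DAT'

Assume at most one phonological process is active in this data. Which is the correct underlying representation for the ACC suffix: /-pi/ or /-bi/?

The ACC suffix surfaces as [-bi] and [-pi], depending on the final segment of the stem.
By contrast the DAT suffix keeps its initial [b] throughout — that segment must be underlying.
The ACC suffix is therefore /-pi/ underlyingly, with post-nasal voicing: voiceless stops become voiced after a nasal.

/-pi/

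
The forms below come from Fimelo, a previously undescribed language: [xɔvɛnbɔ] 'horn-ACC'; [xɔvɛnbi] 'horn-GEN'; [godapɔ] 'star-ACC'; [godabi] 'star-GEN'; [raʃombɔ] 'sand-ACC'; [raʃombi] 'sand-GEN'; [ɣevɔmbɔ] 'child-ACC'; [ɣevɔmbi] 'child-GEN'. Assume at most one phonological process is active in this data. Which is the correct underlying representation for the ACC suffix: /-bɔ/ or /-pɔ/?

The ACC morpheme has two allomorphs, [-bɔ] and [-pɔ].
The GEN suffix, which begins with [b], is invariant after every stem; so [b] is not altered by any rule here.
The ACC suffix is therefore /-pɔ/ underlyingly, with post-nasal voicing: voiceless stops become voiced after a nasal.

/-pɔ/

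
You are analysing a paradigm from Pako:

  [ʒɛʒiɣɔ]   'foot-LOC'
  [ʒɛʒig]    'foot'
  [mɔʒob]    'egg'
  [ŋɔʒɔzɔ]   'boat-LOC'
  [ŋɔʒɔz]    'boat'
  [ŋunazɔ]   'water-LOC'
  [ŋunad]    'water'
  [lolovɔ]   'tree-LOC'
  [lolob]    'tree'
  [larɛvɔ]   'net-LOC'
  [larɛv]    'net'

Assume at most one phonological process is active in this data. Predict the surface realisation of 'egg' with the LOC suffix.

'tree' shows [v] ~ [b] at the end of the stem ([lolovɔ] vs [lolob]).
The stem 'net' ([larɛvɔ], [larɛv]) shows [v] unchanged in both environments, so [v] cannot be basic with [b] derived in isolation.
The underlying segment must be /b/; voiced stops become fricatives between vowels, yielding [v] there.
The one attested form of 'egg', [mɔʒob], shows underlying /mɔʒob/. Applying the same rule between vowels gives [mɔʒovɔ].

[mɔʒovɔ]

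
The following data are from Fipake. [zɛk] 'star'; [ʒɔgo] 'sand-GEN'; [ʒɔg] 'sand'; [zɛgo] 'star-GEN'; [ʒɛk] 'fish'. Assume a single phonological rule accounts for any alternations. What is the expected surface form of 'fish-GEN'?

'star' shows [g] ~ [k] at the end of the stem ([zɛgo] vs [zɛk]).
But 'sand' keeps [g] in both environments ([ʒɔgo], [ʒɔg]), so there is no rule changing /g/ to [k] in isolation.
Therefore /k/ is basic and [g] is derived by intervocalic voicing (voiceless stops become voiced between vowels).
From [ʒɛk] the stem 'fish' is /ʒɛk/; between vowels this yields [ʒɛgo].

[ʒɛgo]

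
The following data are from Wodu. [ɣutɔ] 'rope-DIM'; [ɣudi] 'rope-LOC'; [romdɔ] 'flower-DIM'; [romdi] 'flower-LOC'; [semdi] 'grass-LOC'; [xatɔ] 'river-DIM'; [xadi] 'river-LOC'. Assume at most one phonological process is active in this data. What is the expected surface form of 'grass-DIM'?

[semdɔ]

The DIM morpheme has two allomorphs, [-dɔ] and [-tɔ].
By contrast the LOC suffix keeps its initial [d] throughout — that segment must be underlying.
The DIM suffix is therefore /-tɔ/ underlyingly, with post-nasal voicing: voiceless stops become voiced after a nasal.
After 'grass', which ends in a nasal, the suffix surfaces as [-dɔ], giving [semdɔ].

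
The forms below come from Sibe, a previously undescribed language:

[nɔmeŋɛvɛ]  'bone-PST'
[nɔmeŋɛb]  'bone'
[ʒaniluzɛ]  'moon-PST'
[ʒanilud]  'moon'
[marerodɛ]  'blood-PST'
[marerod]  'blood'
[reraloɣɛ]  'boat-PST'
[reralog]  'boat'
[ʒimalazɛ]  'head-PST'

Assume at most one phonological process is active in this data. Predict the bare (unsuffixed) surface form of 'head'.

[ʒimalad]

'moon' shows [z] ~ [d] at the end of the stem ([ʒaniluzɛ] vs [ʒanilud]).
If /d/ were underlying and a rule turned it into [z] before the PST suffix, 'blood' would also alternate; but it has [d] in both [marerodɛ] and [marerod].
Therefore /z/ is basic and [d] is derived by word-final hardening (voiced fricatives become stops word-finally).
The one attested form of 'head', [ʒimalazɛ], shows underlying /ʒimalaz/. Applying the same rule word-finally gives [ʒimalad].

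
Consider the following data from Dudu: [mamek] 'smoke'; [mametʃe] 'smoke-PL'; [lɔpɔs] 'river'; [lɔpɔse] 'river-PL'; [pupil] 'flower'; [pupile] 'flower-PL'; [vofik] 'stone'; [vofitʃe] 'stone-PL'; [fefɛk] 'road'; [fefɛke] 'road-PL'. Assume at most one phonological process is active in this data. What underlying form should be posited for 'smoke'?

The root 'smoke' surfaces as [mamek] and [mametʃe], with a stem-final [k] ~ [tʃ] alternation.
If /k/ were underlying and a rule turned it into [tʃ] before the PL suffix, 'road' would also alternate; but it has [k] in both [fefɛk] and [fefɛke].
So /tʃ/ is underlying, and a rule of depalatalization — palato-alveolar /tʃ/ becomes [k] when no front vowel follows — gives [k].
Hence 'smoke' is /mametʃ/ underlyingly.

/mametʃ/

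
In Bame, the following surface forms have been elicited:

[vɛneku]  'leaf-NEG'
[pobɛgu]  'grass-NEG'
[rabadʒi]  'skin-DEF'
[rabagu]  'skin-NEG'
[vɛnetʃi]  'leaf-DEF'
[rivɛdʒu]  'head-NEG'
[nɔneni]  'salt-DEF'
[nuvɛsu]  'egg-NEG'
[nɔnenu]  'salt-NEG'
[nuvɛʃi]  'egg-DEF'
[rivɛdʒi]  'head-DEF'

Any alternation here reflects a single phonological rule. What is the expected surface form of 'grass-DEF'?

'skin' shows [g] ~ [dʒ] at the end of the stem ([rabagu] vs [rabadʒi]).
Compare 'head', with invariant [dʒ] in [rivɛdʒu] and [rivɛdʒi]: an analysis with underlying /dʒ/ and a rule producing [g] before the NEG suffix would wrongly predict alternation here too.
The alternation reflects palatalization before a front vowel: /k/, /g/ and /s/ become palato-alveolar [tʃ], [dʒ] and [ʃ] before a front vowel. /g/ is underlying.
The one attested form of 'grass', [pobɛgu], shows underlying /pobɛg/. Applying the same rule before a front vowel gives [pobɛdʒi].

[pobɛdʒi]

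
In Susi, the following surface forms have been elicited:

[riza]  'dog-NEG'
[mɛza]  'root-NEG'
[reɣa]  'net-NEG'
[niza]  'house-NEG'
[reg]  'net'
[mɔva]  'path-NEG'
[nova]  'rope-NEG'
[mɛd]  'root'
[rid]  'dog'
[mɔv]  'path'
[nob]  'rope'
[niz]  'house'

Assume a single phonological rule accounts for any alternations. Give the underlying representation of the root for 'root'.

/mɛd/

'root' shows [d] ~ [z] at the end of the stem ([mɛd] vs [mɛza]).
But 'house' keeps [z] in both environments ([niz], [niza]), so there is no rule changing /z/ to [d] in isolation.
The underlying segment must be /d/; voiced stops become fricatives between vowels, yielding [z] there.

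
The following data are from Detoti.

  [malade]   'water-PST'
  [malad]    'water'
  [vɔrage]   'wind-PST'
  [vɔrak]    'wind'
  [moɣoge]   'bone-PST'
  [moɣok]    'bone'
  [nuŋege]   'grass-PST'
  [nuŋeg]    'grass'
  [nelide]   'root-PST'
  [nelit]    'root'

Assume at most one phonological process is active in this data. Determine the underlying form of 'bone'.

'bone' shows [g] ~ [k] at the end of the stem ([moɣoge] vs [moɣok]).
If /g/ were underlying and a rule turned it into [k] in isolation, 'grass' would also alternate; but it has [g] in both [nuŋege] and [nuŋeg].
So /k/ is underlying, and a rule of intervocalic voicing — voiceless stops become voiced between vowels — gives [g].

/moɣok/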